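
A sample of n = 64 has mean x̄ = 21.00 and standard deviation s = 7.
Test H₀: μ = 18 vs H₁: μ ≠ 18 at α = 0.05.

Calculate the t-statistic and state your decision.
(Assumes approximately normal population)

df = n - 1 = 63
SE = s/√n = 7/√64 = 0.8750
t = (x̄ - μ₀)/SE = (21.00 - 18)/0.8750 = 3.4286
Critical value: t_{0.025,63} = ±1.998
p-value ≈ 0.0011
Decision: reject H₀

Answer: t = 3.4286, reject H₀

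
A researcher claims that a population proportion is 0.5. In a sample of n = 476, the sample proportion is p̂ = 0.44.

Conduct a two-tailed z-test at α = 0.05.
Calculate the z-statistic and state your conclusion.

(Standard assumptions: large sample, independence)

H₀: p = 0.5, H₁: p ≠ 0.5
Standard error: SE = √(p₀(1-p₀)/n) = √(0.5×0.5/476) = 0.022917
z-statistic: z = (p̂ - p₀)/SE = (0.44 - 0.5)/0.022917 = -2.6181
Critical value: z_0.025 = ±1.960
p-value = 0.0088
Decision: reject H₀ at α = 0.05

Answer: z = -2.6181, reject H₀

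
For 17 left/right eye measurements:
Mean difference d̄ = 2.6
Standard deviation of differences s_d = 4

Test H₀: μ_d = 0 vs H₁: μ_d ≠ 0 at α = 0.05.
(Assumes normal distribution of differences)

df = n - 1 = 16
SE = s_d/√n = 4/√17 = 0.9701
t = d̄/SE = 2.6/0.9701 = 2.6801
Critical value: t_{0.025,16} = ±2.120
p-value ≈ 0.0164
Decision: reject H₀

Answer: t = 2.6801, reject H₀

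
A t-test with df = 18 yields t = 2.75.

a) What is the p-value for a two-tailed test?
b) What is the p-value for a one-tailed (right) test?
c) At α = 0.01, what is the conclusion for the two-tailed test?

Answer: a) 0.0132, b) 0.0066, c) fail to reject H₀

Derivation:
Using t-distribution with df = 18:
a) Two-tailed: p = 2×P(T > 2.75) = 0.0132
b) One-tailed: p = P(T > 2.75) = 0.0066
c) 0.0132 ≥ 0.01, fail to reject H₀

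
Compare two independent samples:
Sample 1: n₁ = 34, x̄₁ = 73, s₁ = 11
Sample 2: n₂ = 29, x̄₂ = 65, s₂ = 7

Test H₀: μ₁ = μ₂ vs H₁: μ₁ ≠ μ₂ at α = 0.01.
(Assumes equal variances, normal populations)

Answer: t = 3.3747, reject H₀

Derivation:
Pooled variance: s²_p = [33×11² + 28×7²]/(61) = 87.9508
s_p = 9.3782
SE = s_p×√(1/n₁ + 1/n₂) = 9.3782×√(1/34 + 1/29) = 2.3706
t = (x̄₁ - x̄₂)/SE = (73 - 65)/2.3706 = 3.3747
df = 61, t-critical = ±2.659
Decision: reject H₀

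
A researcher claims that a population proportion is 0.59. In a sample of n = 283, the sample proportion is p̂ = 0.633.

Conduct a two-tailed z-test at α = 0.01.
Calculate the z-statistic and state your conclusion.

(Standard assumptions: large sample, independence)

H₀: p = 0.59, H₁: p ≠ 0.59
Standard error: SE = √(p₀(1-p₀)/n) = √(0.59×0.41/283) = 0.029236
z-statistic: z = (p̂ - p₀)/SE = (0.633 - 0.59)/0.029236 = 1.4708
Critical value: z_0.005 = ±2.576
p-value = 0.1413
Decision: fail to reject H₀ at α = 0.01

Answer: z = 1.4708, fail to reject H₀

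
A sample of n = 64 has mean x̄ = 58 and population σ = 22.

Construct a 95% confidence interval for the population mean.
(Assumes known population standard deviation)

Confidence level: 95%, α = 0.05
z_0.025 = 1.960
SE = σ/√n = 22/√64 = 2.7500
Margin of error = 1.960 × 2.7500 = 5.3900
CI: x̄ ± margin = 58 ± 5.3900
CI: (52.6100, 63.3900)

Answer: (52.6100, 63.3900)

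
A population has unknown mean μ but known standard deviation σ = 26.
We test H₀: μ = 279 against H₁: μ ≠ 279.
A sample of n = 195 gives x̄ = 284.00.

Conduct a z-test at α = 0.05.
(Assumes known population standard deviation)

Answer: z = 2.6854, reject H₀

Derivation:
Standard error: SE = σ/√n = 26/√195 = 1.8619
z-statistic: z = (x̄ - μ₀)/SE = (284.00 - 279)/1.8619 = 2.6854
Critical value: ±1.960
p-value = 0.0072
Decision: reject H₀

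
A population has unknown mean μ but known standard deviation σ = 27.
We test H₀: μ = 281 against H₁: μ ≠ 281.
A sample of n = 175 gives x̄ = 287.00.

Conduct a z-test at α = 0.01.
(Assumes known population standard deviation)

Answer: z = 2.9397, reject H₀

Derivation:
Standard error: SE = σ/√n = 27/√175 = 2.0410
z-statistic: z = (x̄ - μ₀)/SE = (287.00 - 281)/2.0410 = 2.9397
Critical value: ±2.576
p-value = 0.0033
Decision: reject H₀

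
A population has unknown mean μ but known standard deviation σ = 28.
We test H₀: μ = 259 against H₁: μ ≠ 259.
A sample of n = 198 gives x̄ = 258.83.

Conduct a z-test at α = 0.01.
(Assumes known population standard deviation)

Answer: z = -0.0854, fail to reject H₀

Derivation:
Standard error: SE = σ/√n = 28/√198 = 1.9899
z-statistic: z = (x̄ - μ₀)/SE = (258.83 - 259)/1.9899 = -0.0854
Critical value: ±2.576
p-value = 0.9319
Decision: fail to reject H₀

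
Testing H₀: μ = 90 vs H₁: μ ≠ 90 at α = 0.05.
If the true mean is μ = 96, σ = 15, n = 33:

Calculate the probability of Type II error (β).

SE = σ/√n = 15/√33 = 2.6112
Critical values: μ₀ ± z_0.025×SE = 90 ± 1.960×2.6112
Acceptance region: (84.8820, 95.1180)
Under H₁ (μ = 96): z_high = (95.1180 - 96)/2.6112 = -0.3378, z_low = (84.8820 - 96)/2.6112 = -4.2578
β = P(not reject | H₁) = Φ(-0.3378) - Φ(-4.2578) ≈ 0.3677

Answer: β ≈ 0.3677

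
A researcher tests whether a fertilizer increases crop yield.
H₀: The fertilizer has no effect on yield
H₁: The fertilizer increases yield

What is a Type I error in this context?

A Type I error (probability α) occurs when we reject a true H₀.
A Type II error (probability β) occurs when we fail to reject a false H₀.

Answer: Concluding the fertilizer works when it doesn't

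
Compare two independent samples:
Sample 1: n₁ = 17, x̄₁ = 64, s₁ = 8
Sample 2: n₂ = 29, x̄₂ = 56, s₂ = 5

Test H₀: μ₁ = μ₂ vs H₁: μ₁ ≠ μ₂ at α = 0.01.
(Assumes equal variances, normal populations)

Answer: t = 4.1841, reject H₀

Derivation:
Pooled variance: s²_p = [16×8² + 28×5²]/(44) = 39.1818
s_p = 6.2595
SE = s_p×√(1/n₁ + 1/n₂) = 6.2595×√(1/17 + 1/29) = 1.9120
t = (x̄₁ - x̄₂)/SE = (64 - 56)/1.9120 = 4.1841
df = 44, t-critical = ±2.692
Decision: reject H₀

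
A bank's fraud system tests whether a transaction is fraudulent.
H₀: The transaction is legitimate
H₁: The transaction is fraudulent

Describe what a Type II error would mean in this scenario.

Answer: Allowing a fraudulent transaction to go through

Derivation:
A Type I error (probability α) occurs when we reject a true H₀.
A Type II error (probability β) occurs when we fail to reject a false H₀.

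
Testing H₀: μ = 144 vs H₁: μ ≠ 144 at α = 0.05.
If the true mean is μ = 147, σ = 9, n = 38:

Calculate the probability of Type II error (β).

SE = σ/√n = 9/√38 = 1.4600
Critical values: μ₀ ± z_0.025×SE = 144 ± 1.960×1.4600
Acceptance region: (141.1384, 146.8616)
Under H₁ (μ = 147): z_high = (146.8616 - 147)/1.4600 = -0.0948, z_low = (141.1384 - 147)/1.4600 = -4.0148
β = P(not reject | H₁) = Φ(-0.0948) - Φ(-4.0148) ≈ 0.4622

Answer: β ≈ 0.4622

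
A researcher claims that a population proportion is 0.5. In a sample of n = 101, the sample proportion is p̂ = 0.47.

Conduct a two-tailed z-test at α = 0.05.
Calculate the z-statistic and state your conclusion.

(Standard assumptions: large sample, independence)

Answer: z = -0.6030, fail to reject H₀

Derivation:
H₀: p = 0.5, H₁: p ≠ 0.5
Standard error: SE = √(p₀(1-p₀)/n) = √(0.5×0.5/101) = 0.049752
z-statistic: z = (p̂ - p₀)/SE = (0.47 - 0.5)/0.049752 = -0.6030
Critical value: z_0.025 = ±1.960
p-value = 0.5465
Decision: fail to reject H₀ at α = 0.05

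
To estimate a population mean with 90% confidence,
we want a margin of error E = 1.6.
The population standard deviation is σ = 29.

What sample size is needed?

Answer: n = 889

Derivation:
z_0.05 = 1.645
n = (z×σ/E)² = (1.645×29/1.6)²
n = 888.9715
Round up: n = 889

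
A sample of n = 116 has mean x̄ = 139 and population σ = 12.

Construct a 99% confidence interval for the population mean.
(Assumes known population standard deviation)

Answer: (136.1298, 141.8702)

Derivation:
Confidence level: 99%, α = 0.01
z_0.005 = 2.576
SE = σ/√n = 12/√116 = 1.1142
Margin of error = 2.576 × 1.1142 = 2.8702
CI: x̄ ± margin = 139 ± 2.8702
CI: (136.1298, 141.8702)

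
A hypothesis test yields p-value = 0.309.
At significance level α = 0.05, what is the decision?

Answer: fail to reject H₀

Derivation:
Compare p-value to α:
0.309 ≥ 0.05
Decision: fail to reject H₀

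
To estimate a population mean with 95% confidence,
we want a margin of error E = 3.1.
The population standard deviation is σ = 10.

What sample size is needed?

z_0.025 = 1.960
n = (z×σ/E)² = (1.960×10/3.1)²
n = 39.9750
Round up: n = 40

Answer: n = 40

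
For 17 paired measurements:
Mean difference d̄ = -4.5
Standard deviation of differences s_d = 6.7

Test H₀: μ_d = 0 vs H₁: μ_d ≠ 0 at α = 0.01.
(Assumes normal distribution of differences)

Answer: t = -2.7692, fail to reject H₀

Derivation:
df = n - 1 = 16
SE = s_d/√n = 6.7/√17 = 1.6250
t = d̄/SE = -4.5/1.6250 = -2.7692
Critical value: t_{0.005,16} = ±2.921
p-value ≈ 0.0137
Decision: fail to reject H₀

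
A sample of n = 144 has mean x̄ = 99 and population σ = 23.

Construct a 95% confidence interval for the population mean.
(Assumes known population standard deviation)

Answer: (95.2433, 102.7567)

Derivation:
Confidence level: 95%, α = 0.05
z_0.025 = 1.960
SE = σ/√n = 23/√144 = 1.9167
Margin of error = 1.960 × 1.9167 = 3.7567
CI: x̄ ± margin = 99 ± 3.7567
CI: (95.2433, 102.7567)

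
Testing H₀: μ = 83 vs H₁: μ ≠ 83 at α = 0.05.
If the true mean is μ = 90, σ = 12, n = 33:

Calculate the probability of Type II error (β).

Answer: β ≈ 0.0821

Derivation:
SE = σ/√n = 12/√33 = 2.0889
Critical values: μ₀ ± z_0.025×SE = 83 ± 1.960×2.0889
Acceptance region: (78.9058, 87.0942)
Under H₁ (μ = 90): z_high = (87.0942 - 90)/2.0889 = -1.3911, z_low = (78.9058 - 90)/2.0889 = -5.3110
β = P(not reject | H₁) = Φ(-1.3911) - Φ(-5.3110) ≈ 0.0821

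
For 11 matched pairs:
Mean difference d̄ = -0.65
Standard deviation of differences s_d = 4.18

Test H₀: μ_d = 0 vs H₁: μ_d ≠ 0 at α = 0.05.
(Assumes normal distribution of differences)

Answer: t = -0.5158, fail to reject H₀

Derivation:
df = n - 1 = 10
SE = s_d/√n = 4.18/√11 = 1.2603
t = d̄/SE = -0.65/1.2603 = -0.5158
Critical value: t_{0.025,10} = ±2.228
p-value ≈ 0.6172
Decision: fail to reject H₀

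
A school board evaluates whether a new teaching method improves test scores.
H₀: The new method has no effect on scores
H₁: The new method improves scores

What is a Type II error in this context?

Answer: Failing to adopt an effective teaching method

Derivation:
Type I error (α): Rejecting H₀ when H₀ is true
Type II error (β): Failing to reject H₀ when H₁ is true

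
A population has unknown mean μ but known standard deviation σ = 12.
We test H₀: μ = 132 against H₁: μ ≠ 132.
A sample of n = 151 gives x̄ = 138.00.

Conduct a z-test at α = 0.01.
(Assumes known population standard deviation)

Answer: z = 6.1444, reject H₀

Derivation:
Standard error: SE = σ/√n = 12/√151 = 0.9765
z-statistic: z = (x̄ - μ₀)/SE = (138.00 - 132)/0.9765 = 6.1444
Critical value: ±2.576
p-value < 0.0001
Decision: reject H₀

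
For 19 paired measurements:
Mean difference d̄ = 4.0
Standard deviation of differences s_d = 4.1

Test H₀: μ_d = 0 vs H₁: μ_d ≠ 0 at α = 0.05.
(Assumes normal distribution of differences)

df = n - 1 = 18
SE = s_d/√n = 4.1/√19 = 0.9406
t = d̄/SE = 4.0/0.9406 = 4.2526
Critical value: t_{0.025,18} = ±2.101
p-value ≈ 0.0005
Decision: reject H₀

Answer: t = 4.2526, reject H₀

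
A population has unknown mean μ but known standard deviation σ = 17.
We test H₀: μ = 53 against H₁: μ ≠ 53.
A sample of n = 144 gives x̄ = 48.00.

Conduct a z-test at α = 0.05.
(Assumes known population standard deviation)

Answer: z = -3.5293, reject H₀

Derivation:
Standard error: SE = σ/√n = 17/√144 = 1.4167
z-statistic: z = (x̄ - μ₀)/SE = (48.00 - 53)/1.4167 = -3.5293
Critical value: ±1.960
p-value = 0.0004
Decision: reject H₀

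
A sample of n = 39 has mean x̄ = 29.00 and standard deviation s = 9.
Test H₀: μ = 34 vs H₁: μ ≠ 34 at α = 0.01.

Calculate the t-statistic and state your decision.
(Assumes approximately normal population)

Answer: t = -3.4693, reject H₀

Derivation:
df = n - 1 = 38
SE = s/√n = 9/√39 = 1.4412
t = (x̄ - μ₀)/SE = (29.00 - 34)/1.4412 = -3.4693
Critical value: t_{0.005,38} = ±2.712
p-value ≈ 0.0013
Decision: reject H₀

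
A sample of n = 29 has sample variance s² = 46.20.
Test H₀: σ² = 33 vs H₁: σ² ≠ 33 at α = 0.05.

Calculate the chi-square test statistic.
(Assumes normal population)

Answer: χ² = 39.2000, fail to reject H₀

Derivation:
df = n - 1 = 28
χ² = (n-1)s²/σ₀² = 28×46.20/33 = 39.2000
Critical values: χ²_{0.975,28} = 15.308, χ²_{0.025,28} = 44.461
Rejection region: χ² < 15.308 or χ² > 44.461
Decision: fail to reject H₀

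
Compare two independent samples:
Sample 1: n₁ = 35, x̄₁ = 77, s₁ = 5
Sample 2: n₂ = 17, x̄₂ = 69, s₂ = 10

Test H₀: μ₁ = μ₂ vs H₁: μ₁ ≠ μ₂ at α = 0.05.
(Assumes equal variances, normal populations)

Pooled variance: s²_p = [34×5² + 16×10²]/(50) = 49.0000
s_p = 7.0000
SE = s_p×√(1/n₁ + 1/n₂) = 7.0000×√(1/35 + 1/17) = 2.0694
t = (x̄₁ - x̄₂)/SE = (77 - 69)/2.0694 = 3.8659
df = 50, t-critical = ±2.009
Decision: reject H₀

Answer: t = 3.8659, reject H₀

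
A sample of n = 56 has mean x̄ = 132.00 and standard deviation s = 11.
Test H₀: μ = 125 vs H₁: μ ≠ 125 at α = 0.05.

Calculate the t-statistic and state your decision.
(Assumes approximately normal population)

df = n - 1 = 55
SE = s/√n = 11/√56 = 1.4699
t = (x̄ - μ₀)/SE = (132.00 - 125)/1.4699 = 4.7622
Critical value: t_{0.025,55} = ±2.004
p-value < 0.0001
Decision: reject H₀

Answer: t = 4.7622, reject H₀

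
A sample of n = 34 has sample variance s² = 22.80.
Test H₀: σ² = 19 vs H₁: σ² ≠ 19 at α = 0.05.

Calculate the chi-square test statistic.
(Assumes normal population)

df = n - 1 = 33
χ² = (n-1)s²/σ₀² = 33×22.80/19 = 39.6000
Critical values: χ²_{0.975,33} = 19.047, χ²_{0.025,33} = 50.725
Rejection region: χ² < 19.047 or χ² > 50.725
Decision: fail to reject H₀

Answer: χ² = 39.6000, fail to reject H₀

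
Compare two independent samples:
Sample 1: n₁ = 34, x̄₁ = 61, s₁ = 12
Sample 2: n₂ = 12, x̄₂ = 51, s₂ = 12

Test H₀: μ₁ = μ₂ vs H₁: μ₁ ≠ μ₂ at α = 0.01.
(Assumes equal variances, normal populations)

Answer: t = 2.4818, fail to reject H₀

Derivation:
Pooled variance: s²_p = [33×12² + 11×12²]/(44) = 144.0000
s_p = 12.0000
SE = s_p×√(1/n₁ + 1/n₂) = 12.0000×√(1/34 + 1/12) = 4.0293
t = (x̄₁ - x̄₂)/SE = (61 - 51)/4.0293 = 2.4818
df = 44, t-critical = ±2.692
Decision: fail to reject H₀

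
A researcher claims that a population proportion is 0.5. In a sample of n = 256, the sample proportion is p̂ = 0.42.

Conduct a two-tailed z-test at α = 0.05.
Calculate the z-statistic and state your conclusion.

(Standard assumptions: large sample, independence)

H₀: p = 0.5, H₁: p ≠ 0.5
Standard error: SE = √(p₀(1-p₀)/n) = √(0.5×0.5/256) = 0.031250
z-statistic: z = (p̂ - p₀)/SE = (0.42 - 0.5)/0.031250 = -2.5600
Critical value: z_0.025 = ±1.960
p-value = 0.0105
Decision: reject H₀ at α = 0.05

Answer: z = -2.5600, reject H₀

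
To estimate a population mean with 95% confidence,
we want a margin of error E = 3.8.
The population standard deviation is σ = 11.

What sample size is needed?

Answer: n = 33

Derivation:
z_0.025 = 1.960
n = (z×σ/E)² = (1.960×11/3.8)²
n = 32.1907
Round up: n = 33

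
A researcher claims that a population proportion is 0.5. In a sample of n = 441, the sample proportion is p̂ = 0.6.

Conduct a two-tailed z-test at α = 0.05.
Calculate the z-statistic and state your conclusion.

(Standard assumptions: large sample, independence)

H₀: p = 0.5, H₁: p ≠ 0.5
Standard error: SE = √(p₀(1-p₀)/n) = √(0.5×0.5/441) = 0.023810
z-statistic: z = (p̂ - p₀)/SE = (0.6 - 0.5)/0.023810 = 4.1999
Critical value: z_0.025 = ±1.960
p-value < 0.0001
Decision: reject H₀ at α = 0.05

Answer: z = 4.1999, reject H₀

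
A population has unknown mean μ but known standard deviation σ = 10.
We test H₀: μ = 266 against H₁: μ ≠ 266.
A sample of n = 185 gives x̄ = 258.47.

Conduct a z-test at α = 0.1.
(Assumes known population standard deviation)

Standard error: SE = σ/√n = 10/√185 = 0.7352
z-statistic: z = (x̄ - μ₀)/SE = (258.47 - 266)/0.7352 = -10.2421
Critical value: ±1.645
p-value < 0.0001
Decision: reject H₀

Answer: z = -10.2421, reject H₀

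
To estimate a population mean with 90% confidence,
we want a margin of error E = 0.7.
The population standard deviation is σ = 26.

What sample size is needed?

z_0.05 = 1.645
n = (z×σ/E)² = (1.645×26/0.7)²
n = 3733.2100
Round up: n = 3734

Answer: n = 3734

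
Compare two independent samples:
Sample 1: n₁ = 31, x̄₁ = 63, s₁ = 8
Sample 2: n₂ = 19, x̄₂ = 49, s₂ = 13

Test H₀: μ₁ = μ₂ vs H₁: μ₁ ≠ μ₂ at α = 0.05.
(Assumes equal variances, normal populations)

Answer: t = 4.7261, reject H₀

Derivation:
Pooled variance: s²_p = [30×8² + 18×13²]/(48) = 103.3750
s_p = 10.1673
SE = s_p×√(1/n₁ + 1/n₂) = 10.1673×√(1/31 + 1/19) = 2.9623
t = (x̄₁ - x̄₂)/SE = (63 - 49)/2.9623 = 4.7261
df = 48, t-critical = ±2.011
Decision: reject H₀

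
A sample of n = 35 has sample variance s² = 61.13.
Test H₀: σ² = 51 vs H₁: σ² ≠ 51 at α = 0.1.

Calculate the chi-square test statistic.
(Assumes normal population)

df = n - 1 = 34
χ² = (n-1)s²/σ₀² = 34×61.13/51 = 40.7533
Critical values: χ²_{0.95,34} = 21.664, χ²_{0.05,34} = 48.602
Rejection region: χ² < 21.664 or χ² > 48.602
Decision: fail to reject H₀

Answer: χ² = 40.7533, fail to reject H₀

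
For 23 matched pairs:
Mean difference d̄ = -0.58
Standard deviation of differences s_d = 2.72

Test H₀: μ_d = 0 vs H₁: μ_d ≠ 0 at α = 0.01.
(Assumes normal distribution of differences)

df = n - 1 = 22
SE = s_d/√n = 2.72/√23 = 0.5672
t = d̄/SE = -0.58/0.5672 = -1.0226
Critical value: t_{0.005,22} = ±2.819
p-value ≈ 0.3176
Decision: fail to reject H₀

Answer: t = -1.0226, fail to reject H₀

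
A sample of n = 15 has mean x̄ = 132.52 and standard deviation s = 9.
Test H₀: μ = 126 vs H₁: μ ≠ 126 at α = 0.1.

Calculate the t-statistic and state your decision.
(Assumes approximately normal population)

df = n - 1 = 14
SE = s/√n = 9/√15 = 2.3238
t = (x̄ - μ₀)/SE = (132.52 - 126)/2.3238 = 2.8057
Critical value: t_{0.05,14} = ±1.761
p-value ≈ 0.0140
Decision: reject H₀

Answer: t = 2.8057, reject H₀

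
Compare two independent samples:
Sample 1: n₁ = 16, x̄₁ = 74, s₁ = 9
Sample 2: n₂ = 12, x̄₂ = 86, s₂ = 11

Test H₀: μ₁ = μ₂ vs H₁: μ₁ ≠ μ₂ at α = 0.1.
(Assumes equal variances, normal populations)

Answer: t = -3.1755, reject H₀

Derivation:
Pooled variance: s²_p = [15×9² + 11×11²]/(26) = 97.9231
s_p = 9.8956
SE = s_p×√(1/n₁ + 1/n₂) = 9.8956×√(1/16 + 1/12) = 3.7789
t = (x̄₁ - x̄₂)/SE = (74 - 86)/3.7789 = -3.1755
df = 26, t-critical = ±1.706
Decision: reject H₀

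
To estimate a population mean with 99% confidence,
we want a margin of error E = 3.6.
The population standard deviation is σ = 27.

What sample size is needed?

Answer: n = 374

Derivation:
z_0.005 = 2.576
n = (z×σ/E)² = (2.576×27/3.6)²
n = 373.2624
Round up: n = 374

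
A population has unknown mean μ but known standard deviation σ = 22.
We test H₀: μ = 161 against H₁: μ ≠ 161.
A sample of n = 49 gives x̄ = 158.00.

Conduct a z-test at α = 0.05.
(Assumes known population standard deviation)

Answer: z = -0.9545, fail to reject H₀

Derivation:
Standard error: SE = σ/√n = 22/√49 = 3.1429
z-statistic: z = (x̄ - μ₀)/SE = (158.00 - 161)/3.1429 = -0.9545
Critical value: ±1.960
p-value = 0.3398
Decision: fail to reject H₀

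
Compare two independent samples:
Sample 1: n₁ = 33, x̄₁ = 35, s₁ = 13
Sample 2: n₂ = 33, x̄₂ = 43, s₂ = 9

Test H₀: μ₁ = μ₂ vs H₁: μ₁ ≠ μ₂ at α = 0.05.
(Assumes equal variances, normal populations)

Pooled variance: s²_p = [32×13² + 32×9²]/(64) = 125.0000
s_p = 11.1803
SE = s_p×√(1/n₁ + 1/n₂) = 11.1803×√(1/33 + 1/33) = 2.7524
t = (x̄₁ - x̄₂)/SE = (35 - 43)/2.7524 = -2.9066
df = 64, t-critical = ±1.998
Decision: reject H₀

Answer: t = -2.9066, reject H₀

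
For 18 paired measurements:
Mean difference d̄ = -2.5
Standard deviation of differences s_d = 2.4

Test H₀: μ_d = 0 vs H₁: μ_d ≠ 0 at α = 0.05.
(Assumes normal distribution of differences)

Answer: t = -4.4193, reject H₀

Derivation:
df = n - 1 = 17
SE = s_d/√n = 2.4/√18 = 0.5657
t = d̄/SE = -2.5/0.5657 = -4.4193
Critical value: t_{0.025,17} = ±2.110
p-value ≈ 0.0004
Decision: reject H₀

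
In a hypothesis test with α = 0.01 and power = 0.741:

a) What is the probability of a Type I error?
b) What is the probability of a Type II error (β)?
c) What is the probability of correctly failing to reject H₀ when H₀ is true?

a) Type I error probability = α = 0.01
b) Power = P(reject H₀ | H₁ true) = 1 - β = 0.741, so Type II error probability = β = 1 - Power = 0.259
c) P(fail to reject H₀ | H₀ true) = 1 - α = 0.99

Answer: a) 0.01, b) 0.259, c) 0.99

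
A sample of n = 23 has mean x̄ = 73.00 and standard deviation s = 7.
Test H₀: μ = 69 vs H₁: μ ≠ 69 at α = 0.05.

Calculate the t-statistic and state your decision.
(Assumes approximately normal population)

df = n - 1 = 22
SE = s/√n = 7/√23 = 1.4596
t = (x̄ - μ₀)/SE = (73.00 - 69)/1.4596 = 2.7405
Critical value: t_{0.025,22} = ±2.074
p-value ≈ 0.0119
Decision: reject H₀

Answer: t = 2.7405, reject H₀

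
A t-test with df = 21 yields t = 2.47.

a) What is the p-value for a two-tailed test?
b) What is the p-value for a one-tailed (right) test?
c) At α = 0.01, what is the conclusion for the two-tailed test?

Answer: a) 0.0222, b) 0.0111, c) fail to reject H₀

Derivation:
Using t-distribution with df = 21:
a) Two-tailed: p = 2×P(T > 2.47) = 0.0222
b) One-tailed: p = P(T > 2.47) = 0.0111
c) 0.0222 ≥ 0.01, fail to reject H₀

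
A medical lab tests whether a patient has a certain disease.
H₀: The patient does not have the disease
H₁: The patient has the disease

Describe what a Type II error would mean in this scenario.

Answer: Failing to diagnose a patient who actually has the disease (false negative)

Derivation:
A Type I error (probability α) occurs when we reject a true H₀.
A Type II error (probability β) occurs when we fail to reject a false H₀.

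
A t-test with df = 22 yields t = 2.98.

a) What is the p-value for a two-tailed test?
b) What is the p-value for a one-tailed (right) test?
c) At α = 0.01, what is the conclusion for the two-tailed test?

Using t-distribution with df = 22:
a) Two-tailed: p = 2×P(T > 2.98) = 0.0069
b) One-tailed: p = P(T > 2.98) = 0.0035
c) 0.0069 < 0.01, reject H₀

Answer: a) 0.0069, b) 0.0035, c) reject H₀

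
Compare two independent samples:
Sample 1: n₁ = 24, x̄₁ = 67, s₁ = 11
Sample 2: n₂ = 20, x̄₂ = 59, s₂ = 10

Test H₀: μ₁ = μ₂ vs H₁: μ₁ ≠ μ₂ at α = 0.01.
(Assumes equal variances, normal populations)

Answer: t = 2.5023, fail to reject H₀

Derivation:
Pooled variance: s²_p = [23×11² + 19×10²]/(42) = 111.5000
s_p = 10.5594
SE = s_p×√(1/n₁ + 1/n₂) = 10.5594×√(1/24 + 1/20) = 3.1970
t = (x̄₁ - x̄₂)/SE = (67 - 59)/3.1970 = 2.5023
df = 42, t-critical = ±2.698
Decision: fail to reject H₀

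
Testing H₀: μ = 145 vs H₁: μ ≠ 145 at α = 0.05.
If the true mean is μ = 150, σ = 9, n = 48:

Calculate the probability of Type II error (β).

Answer: β ≈ 0.0294

Derivation:
SE = σ/√n = 9/√48 = 1.2990
Critical values: μ₀ ± z_0.025×SE = 145 ± 1.960×1.2990
Acceptance region: (142.4540, 147.5460)
Under H₁ (μ = 150): z_high = (147.5460 - 150)/1.2990 = -1.8891, z_low = (142.4540 - 150)/1.2990 = -5.8091
β = P(not reject | H₁) = Φ(-1.8891) - Φ(-5.8091) ≈ 0.0294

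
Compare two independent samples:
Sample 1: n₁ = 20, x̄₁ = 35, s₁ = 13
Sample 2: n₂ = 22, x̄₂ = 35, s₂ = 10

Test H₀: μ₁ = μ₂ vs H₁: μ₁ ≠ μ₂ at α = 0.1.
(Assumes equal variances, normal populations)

Answer: t = 0.0000, fail to reject H₀

Derivation:
Pooled variance: s²_p = [19×13² + 21×10²]/(40) = 132.7750
s_p = 11.5228
SE = s_p×√(1/n₁ + 1/n₂) = 11.5228×√(1/20 + 1/22) = 3.5601
t = (x̄₁ - x̄₂)/SE = (35 - 35)/3.5601 = 0.0000
df = 40, t-critical = ±1.684
Decision: fail to reject H₀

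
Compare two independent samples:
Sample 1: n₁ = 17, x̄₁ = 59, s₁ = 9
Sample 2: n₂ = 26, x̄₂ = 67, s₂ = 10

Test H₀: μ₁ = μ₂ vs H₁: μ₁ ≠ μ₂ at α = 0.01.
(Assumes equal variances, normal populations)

Pooled variance: s²_p = [16×9² + 25×10²]/(41) = 92.5854
s_p = 9.6221
SE = s_p×√(1/n₁ + 1/n₂) = 9.6221×√(1/17 + 1/26) = 3.0012
t = (x̄₁ - x̄₂)/SE = (59 - 67)/3.0012 = -2.6656
df = 41, t-critical = ±2.701
Decision: fail to reject H₀

Answer: t = -2.6656, fail to reject H₀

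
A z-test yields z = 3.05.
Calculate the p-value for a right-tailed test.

Answer: p-value ≈ 0.0011

Derivation:
For z = 3.05:
p = P(Z > 3.05) = 1 - Φ(3.05) = 0.0011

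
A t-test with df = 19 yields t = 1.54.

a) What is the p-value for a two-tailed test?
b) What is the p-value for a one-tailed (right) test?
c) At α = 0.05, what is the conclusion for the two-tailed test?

Using t-distribution with df = 19:
a) Two-tailed: p = 2×P(T > 1.54) = 0.1400
b) One-tailed: p = P(T > 1.54) = 0.0700
c) 0.1400 ≥ 0.05, fail to reject H₀

Answer: a) 0.1400, b) 0.0700, c) fail to reject H₀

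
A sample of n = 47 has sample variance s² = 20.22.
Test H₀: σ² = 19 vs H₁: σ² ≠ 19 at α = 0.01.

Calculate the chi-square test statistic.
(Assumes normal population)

Answer: χ² = 48.9537, fail to reject H₀

Derivation:
df = n - 1 = 46
χ² = (n-1)s²/σ₀² = 46×20.22/19 = 48.9537
Critical values: χ²_{0.995,46} = 25.041, χ²_{0.005,46} = 74.437
Rejection region: χ² < 25.041 or χ² > 74.437
Decision: fail to reject H₀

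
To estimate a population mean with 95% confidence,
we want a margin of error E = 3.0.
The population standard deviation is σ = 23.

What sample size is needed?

Answer: n = 226

Derivation:
z_0.025 = 1.960
n = (z×σ/E)² = (1.960×23/3.0)²
n = 225.8007
Round up: n = 226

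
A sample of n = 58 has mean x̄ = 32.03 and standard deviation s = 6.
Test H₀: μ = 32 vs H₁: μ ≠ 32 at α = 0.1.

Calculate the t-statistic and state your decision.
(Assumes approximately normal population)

Answer: t = 0.0381, fail to reject H₀

Derivation:
df = n - 1 = 57
SE = s/√n = 6/√58 = 0.7878
t = (x̄ - μ₀)/SE = (32.03 - 32)/0.7878 = 0.0381
Critical value: t_{0.05,57} = ±1.672
p-value ≈ 0.9697
Decision: fail to reject H₀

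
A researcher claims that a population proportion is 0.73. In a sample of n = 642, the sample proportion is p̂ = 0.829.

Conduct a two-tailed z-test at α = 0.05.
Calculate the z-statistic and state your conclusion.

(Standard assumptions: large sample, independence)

H₀: p = 0.73, H₁: p ≠ 0.73
Standard error: SE = √(p₀(1-p₀)/n) = √(0.73×0.27/642) = 0.017522
z-statistic: z = (p̂ - p₀)/SE = (0.829 - 0.73)/0.017522 = 5.6500
Critical value: z_0.025 = ±1.960
p-value < 0.0001
Decision: reject H₀ at α = 0.05

Answer: z = 5.6500, reject H₀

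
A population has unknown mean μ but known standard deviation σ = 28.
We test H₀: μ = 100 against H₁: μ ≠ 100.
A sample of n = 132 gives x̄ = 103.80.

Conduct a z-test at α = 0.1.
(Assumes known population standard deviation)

Standard error: SE = σ/√n = 28/√132 = 2.4371
z-statistic: z = (x̄ - μ₀)/SE = (103.80 - 100)/2.4371 = 1.5592
Critical value: ±1.645
p-value = 0.1189
Decision: fail to reject H₀

Answer: z = 1.5592, fail to reject H₀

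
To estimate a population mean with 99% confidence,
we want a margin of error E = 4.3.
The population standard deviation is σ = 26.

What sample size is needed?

z_0.005 = 2.576
n = (z×σ/E)² = (2.576×26/4.3)²
n = 242.6060
Round up: n = 243

Answer: n = 243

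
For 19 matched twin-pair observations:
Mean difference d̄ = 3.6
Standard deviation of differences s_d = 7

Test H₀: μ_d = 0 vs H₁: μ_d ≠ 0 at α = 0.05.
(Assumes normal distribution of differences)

Answer: t = 2.2417, reject H₀

Derivation:
df = n - 1 = 18
SE = s_d/√n = 7/√19 = 1.6059
t = d̄/SE = 3.6/1.6059 = 2.2417
Critical value: t_{0.025,18} = ±2.101
p-value ≈ 0.0378
Decision: reject H₀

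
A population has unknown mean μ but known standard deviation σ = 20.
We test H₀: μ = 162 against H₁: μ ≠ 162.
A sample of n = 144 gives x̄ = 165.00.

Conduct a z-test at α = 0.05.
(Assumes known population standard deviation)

Standard error: SE = σ/√n = 20/√144 = 1.6667
z-statistic: z = (x̄ - μ₀)/SE = (165.00 - 162)/1.6667 = 1.8000
Critical value: ±1.960
p-value = 0.0719
Decision: fail to reject H₀

Answer: z = 1.8000, fail to reject H₀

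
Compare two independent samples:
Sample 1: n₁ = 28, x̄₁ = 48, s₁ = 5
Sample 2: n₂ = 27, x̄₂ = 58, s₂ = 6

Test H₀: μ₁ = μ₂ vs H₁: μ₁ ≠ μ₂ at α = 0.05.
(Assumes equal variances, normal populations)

Pooled variance: s²_p = [27×5² + 26×6²]/(53) = 30.3962
s_p = 5.5133
SE = s_p×√(1/n₁ + 1/n₂) = 5.5133×√(1/28 + 1/27) = 1.4871
t = (x̄₁ - x̄₂)/SE = (48 - 58)/1.4871 = -6.7245
df = 53, t-critical = ±2.006
Decision: reject H₀

Answer: t = -6.7245, reject H₀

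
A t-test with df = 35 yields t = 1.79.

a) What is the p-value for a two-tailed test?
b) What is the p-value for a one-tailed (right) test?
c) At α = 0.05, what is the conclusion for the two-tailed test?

Using t-distribution with df = 35:
a) Two-tailed: p = 2×P(T > 1.79) = 0.0821
b) One-tailed: p = P(T > 1.79) = 0.0411
c) 0.0821 ≥ 0.05, fail to reject H₀

Answer: a) 0.0821, b) 0.0411, c) fail to reject H₀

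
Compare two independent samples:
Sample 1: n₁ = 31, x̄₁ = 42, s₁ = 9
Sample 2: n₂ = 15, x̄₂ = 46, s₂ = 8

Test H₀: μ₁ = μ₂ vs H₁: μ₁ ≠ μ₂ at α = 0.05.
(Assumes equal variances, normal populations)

Pooled variance: s²_p = [30×9² + 14×8²]/(44) = 75.5909
s_p = 8.6943
SE = s_p×√(1/n₁ + 1/n₂) = 8.6943×√(1/31 + 1/15) = 2.7346
t = (x̄₁ - x̄₂)/SE = (42 - 46)/2.7346 = -1.4627
df = 44, t-critical = ±2.015
Decision: fail to reject H₀

Answer: t = -1.4627, fail to reject H₀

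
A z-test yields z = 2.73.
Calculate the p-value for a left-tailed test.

Answer: p-value ≈ 0.9968

Derivation:
For z = 2.73:
p = P(Z < 2.73) = Φ(2.73) = 0.9968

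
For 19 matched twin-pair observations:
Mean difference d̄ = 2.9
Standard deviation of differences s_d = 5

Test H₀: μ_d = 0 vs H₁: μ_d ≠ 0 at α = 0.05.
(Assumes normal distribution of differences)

Answer: t = 2.5281, reject H₀

Derivation:
df = n - 1 = 18
SE = s_d/√n = 5/√19 = 1.1471
t = d̄/SE = 2.9/1.1471 = 2.5281
Critical value: t_{0.025,18} = ±2.101
p-value ≈ 0.0210
Decision: reject H₀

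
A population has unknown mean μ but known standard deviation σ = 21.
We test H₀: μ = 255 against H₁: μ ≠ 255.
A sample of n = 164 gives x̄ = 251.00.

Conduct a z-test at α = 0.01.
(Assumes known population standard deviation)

Answer: z = -2.4393, fail to reject H₀

Derivation:
Standard error: SE = σ/√n = 21/√164 = 1.6398
z-statistic: z = (x̄ - μ₀)/SE = (251.00 - 255)/1.6398 = -2.4393
Critical value: ±2.576
p-value = 0.0147
Decision: fail to reject H₀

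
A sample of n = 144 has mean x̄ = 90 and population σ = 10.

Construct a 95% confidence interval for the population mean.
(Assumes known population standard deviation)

Confidence level: 95%, α = 0.05
z_0.025 = 1.960
SE = σ/√n = 10/√144 = 0.8333
Margin of error = 1.960 × 0.8333 = 1.6333
CI: x̄ ± margin = 90 ± 1.6333
CI: (88.3667, 91.6333)

Answer: (88.3667, 91.6333)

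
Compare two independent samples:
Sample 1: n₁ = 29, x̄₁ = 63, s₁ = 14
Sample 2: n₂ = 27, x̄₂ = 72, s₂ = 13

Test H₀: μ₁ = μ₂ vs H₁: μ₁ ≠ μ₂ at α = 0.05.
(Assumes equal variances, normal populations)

Answer: t = -2.4878, reject H₀

Derivation:
Pooled variance: s²_p = [28×14² + 26×13²]/(54) = 183.0000
s_p = 13.5277
SE = s_p×√(1/n₁ + 1/n₂) = 13.5277×√(1/29 + 1/27) = 3.6177
t = (x̄₁ - x̄₂)/SE = (63 - 72)/3.6177 = -2.4878
df = 54, t-critical = ±2.005
Decision: reject H₀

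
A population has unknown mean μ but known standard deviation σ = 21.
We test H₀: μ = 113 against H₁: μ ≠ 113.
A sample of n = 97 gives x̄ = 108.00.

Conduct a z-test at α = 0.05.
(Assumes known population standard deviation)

Answer: z = -2.3450, reject H₀

Derivation:
Standard error: SE = σ/√n = 21/√97 = 2.1322
z-statistic: z = (x̄ - μ₀)/SE = (108.00 - 113)/2.1322 = -2.3450
Critical value: ±1.960
p-value = 0.0190
Decision: reject H₀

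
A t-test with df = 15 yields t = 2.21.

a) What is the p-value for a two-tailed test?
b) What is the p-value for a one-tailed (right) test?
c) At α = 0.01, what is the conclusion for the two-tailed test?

Answer: a) 0.0431, b) 0.0215, c) fail to reject H₀

Derivation:
Using t-distribution with df = 15:
a) Two-tailed: p = 2×P(T > 2.21) = 0.0431
b) One-tailed: p = P(T > 2.21) = 0.0215
c) 0.0431 ≥ 0.01, fail to reject H₀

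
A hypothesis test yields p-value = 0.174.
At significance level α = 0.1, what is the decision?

Compare p-value to α:
0.174 ≥ 0.1
Decision: fail to reject H₀

Answer: fail to reject H₀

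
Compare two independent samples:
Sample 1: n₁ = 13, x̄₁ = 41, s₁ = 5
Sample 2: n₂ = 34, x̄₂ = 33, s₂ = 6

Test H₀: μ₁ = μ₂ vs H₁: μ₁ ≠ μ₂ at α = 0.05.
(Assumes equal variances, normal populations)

Pooled variance: s²_p = [12×5² + 33×6²]/(45) = 33.0667
s_p = 5.7504
SE = s_p×√(1/n₁ + 1/n₂) = 5.7504×√(1/13 + 1/34) = 1.8751
t = (x̄₁ - x̄₂)/SE = (41 - 33)/1.8751 = 4.2664
df = 45, t-critical = ±2.014
Decision: reject H₀

Answer: t = 4.2664, reject H₀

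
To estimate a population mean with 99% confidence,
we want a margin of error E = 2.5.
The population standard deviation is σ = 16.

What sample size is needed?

z_0.005 = 2.576
n = (z×σ/E)² = (2.576×16/2.5)²
n = 271.8014
Round up: n = 272

Answer: n = 272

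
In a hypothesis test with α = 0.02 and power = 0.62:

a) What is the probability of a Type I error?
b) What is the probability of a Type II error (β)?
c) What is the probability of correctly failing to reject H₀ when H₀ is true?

Answer: a) 0.02, b) 0.38, c) 0.98

Derivation:
a) Type I error probability = α = 0.02
b) Power = P(reject H₀ | H₁ true) = 1 - β = 0.62, so Type II error probability = β = 1 - Power = 0.38
c) P(fail to reject H₀ | H₀ true) = 1 - α = 0.98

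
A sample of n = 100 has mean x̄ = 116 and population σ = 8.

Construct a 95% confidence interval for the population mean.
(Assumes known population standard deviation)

Answer: (114.4320, 117.5680)

Derivation:
Confidence level: 95%, α = 0.05
z_0.025 = 1.960
SE = σ/√n = 8/√100 = 0.8000
Margin of error = 1.960 × 0.8000 = 1.5680
CI: x̄ ± margin = 116 ± 1.5680
CI: (114.4320, 117.5680)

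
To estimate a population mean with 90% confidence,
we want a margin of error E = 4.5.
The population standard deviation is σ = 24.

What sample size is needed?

Answer: n = 77

Derivation:
z_0.05 = 1.645
n = (z×σ/E)² = (1.645×24/4.5)²
n = 76.9714
Round up: n = 77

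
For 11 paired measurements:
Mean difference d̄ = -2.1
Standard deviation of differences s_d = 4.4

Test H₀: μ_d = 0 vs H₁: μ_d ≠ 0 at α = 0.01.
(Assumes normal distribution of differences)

Answer: t = -1.5830, fail to reject H₀

Derivation:
df = n - 1 = 10
SE = s_d/√n = 4.4/√11 = 1.3266
t = d̄/SE = -2.1/1.3266 = -1.5830
Critical value: t_{0.005,10} = ±3.169
p-value ≈ 0.1445
Decision: fail to reject H₀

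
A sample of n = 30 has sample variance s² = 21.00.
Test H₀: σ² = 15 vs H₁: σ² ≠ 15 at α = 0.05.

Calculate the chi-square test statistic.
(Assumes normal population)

df = n - 1 = 29
χ² = (n-1)s²/σ₀² = 29×21.00/15 = 40.6000
Critical values: χ²_{0.975,29} = 16.047, χ²_{0.025,29} = 45.722
Rejection region: χ² < 16.047 or χ² > 45.722
Decision: fail to reject H₀

Answer: χ² = 40.6000, fail to reject H₀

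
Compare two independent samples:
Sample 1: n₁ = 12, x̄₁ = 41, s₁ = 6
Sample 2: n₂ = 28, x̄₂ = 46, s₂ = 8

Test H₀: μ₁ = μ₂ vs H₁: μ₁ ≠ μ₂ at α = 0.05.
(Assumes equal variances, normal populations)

Pooled variance: s²_p = [11×6² + 27×8²]/(38) = 55.8947
s_p = 7.4763
SE = s_p×√(1/n₁ + 1/n₂) = 7.4763×√(1/12 + 1/28) = 2.5796
t = (x̄₁ - x̄₂)/SE = (41 - 46)/2.5796 = -1.9383
df = 38, t-critical = ±2.024
Decision: fail to reject H₀

Answer: t = -1.9383, fail to reject H₀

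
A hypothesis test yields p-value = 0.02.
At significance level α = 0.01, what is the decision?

Answer: fail to reject H₀

Derivation:
Compare p-value to α:
0.02 ≥ 0.01
Decision: fail to reject H₀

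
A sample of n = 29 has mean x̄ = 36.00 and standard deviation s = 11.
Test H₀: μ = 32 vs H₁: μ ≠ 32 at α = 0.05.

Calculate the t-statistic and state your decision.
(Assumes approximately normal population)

df = n - 1 = 28
SE = s/√n = 11/√29 = 2.0426
t = (x̄ - μ₀)/SE = (36.00 - 32)/2.0426 = 1.9583
Critical value: t_{0.025,28} = ±2.048
p-value ≈ 0.0602
Decision: fail to reject H₀

Answer: t = 1.9583, fail to reject H₀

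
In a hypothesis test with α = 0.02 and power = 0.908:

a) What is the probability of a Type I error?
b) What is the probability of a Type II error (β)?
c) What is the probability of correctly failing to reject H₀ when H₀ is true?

a) Type I error probability = α = 0.02
b) Power = P(reject H₀ | H₁ true) = 1 - β = 0.908, so Type II error probability = β = 1 - Power = 0.092
c) P(fail to reject H₀ | H₀ true) = 1 - α = 0.98

Answer: a) 0.02, b) 0.092, c) 0.98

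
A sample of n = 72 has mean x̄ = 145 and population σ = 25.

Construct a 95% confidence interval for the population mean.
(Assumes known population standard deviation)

Confidence level: 95%, α = 0.05
z_0.025 = 1.960
SE = σ/√n = 25/√72 = 2.9463
Margin of error = 1.960 × 2.9463 = 5.7747
CI: x̄ ± margin = 145 ± 5.7747
CI: (139.2253, 150.7747)

Answer: (139.2253, 150.7747)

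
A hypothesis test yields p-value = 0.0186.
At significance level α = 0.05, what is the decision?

Answer: reject H₀

Derivation:
Compare p-value to α:
0.0186 < 0.05
Decision: reject H₀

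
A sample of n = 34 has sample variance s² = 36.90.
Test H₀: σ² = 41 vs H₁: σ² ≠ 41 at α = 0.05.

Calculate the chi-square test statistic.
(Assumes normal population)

Answer: χ² = 29.7000, fail to reject H₀

Derivation:
df = n - 1 = 33
χ² = (n-1)s²/σ₀² = 33×36.90/41 = 29.7000
Critical values: χ²_{0.975,33} = 19.047, χ²_{0.025,33} = 50.725
Rejection region: χ² < 19.047 or χ² > 50.725
Decision: fail to reject H₀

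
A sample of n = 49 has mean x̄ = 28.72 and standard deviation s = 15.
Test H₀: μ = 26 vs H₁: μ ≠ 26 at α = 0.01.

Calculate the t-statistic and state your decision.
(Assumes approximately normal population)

Answer: t = 1.2693, fail to reject H₀

Derivation:
df = n - 1 = 48
SE = s/√n = 15/√49 = 2.1429
t = (x̄ - μ₀)/SE = (28.72 - 26)/2.1429 = 1.2693
Critical value: t_{0.005,48} = ±2.682
p-value ≈ 0.2105
Decision: fail to reject H₀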